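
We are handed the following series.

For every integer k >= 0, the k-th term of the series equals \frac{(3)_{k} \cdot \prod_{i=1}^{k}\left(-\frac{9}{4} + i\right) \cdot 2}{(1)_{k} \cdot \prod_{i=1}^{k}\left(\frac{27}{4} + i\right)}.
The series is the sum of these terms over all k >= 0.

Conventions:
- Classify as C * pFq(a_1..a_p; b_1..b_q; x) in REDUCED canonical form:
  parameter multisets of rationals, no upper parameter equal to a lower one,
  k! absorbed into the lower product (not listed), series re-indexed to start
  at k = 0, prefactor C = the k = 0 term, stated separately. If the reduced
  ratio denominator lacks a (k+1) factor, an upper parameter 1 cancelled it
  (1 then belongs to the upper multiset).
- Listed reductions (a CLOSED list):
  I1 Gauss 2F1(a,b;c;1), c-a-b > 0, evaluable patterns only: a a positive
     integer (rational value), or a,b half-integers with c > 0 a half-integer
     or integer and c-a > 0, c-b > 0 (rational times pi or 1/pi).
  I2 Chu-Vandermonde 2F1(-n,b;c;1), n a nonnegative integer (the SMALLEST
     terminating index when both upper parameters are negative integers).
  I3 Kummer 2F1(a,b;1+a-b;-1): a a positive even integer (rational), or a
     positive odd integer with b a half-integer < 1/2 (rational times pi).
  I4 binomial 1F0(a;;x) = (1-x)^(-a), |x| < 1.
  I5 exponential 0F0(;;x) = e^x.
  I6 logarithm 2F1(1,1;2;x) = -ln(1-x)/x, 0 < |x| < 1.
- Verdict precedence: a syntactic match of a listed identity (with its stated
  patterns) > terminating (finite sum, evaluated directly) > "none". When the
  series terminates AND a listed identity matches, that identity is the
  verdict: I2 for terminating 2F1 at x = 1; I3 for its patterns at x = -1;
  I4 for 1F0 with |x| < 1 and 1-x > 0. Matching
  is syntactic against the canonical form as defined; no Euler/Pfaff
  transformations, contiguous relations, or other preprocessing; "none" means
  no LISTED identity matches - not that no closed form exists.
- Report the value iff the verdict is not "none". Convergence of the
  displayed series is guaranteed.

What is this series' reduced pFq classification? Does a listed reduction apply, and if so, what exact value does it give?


Prefactor 2, argument 1: 2F1 with upper {-\frac{5}{4}, 3} over lower {\frac{31}{4}}. Verdict: Gauss's theorem (I1) fires (x = 1: the Gamma ratio telescopes since c-a-b = 6 > 0 and a = 3 in Z>0). Exact value: \frac{3933}{3584}.

Structural cue: x = 1 and the running product (C = 2) telescopes to a rising factorial.
Adjacent-term ratio: r(k) = 1 * (k-\frac{5}{4}) (k+3) / [(k+\frac{31}{4}) (k+1)] - poly over poly, x = 1 from leading terms; C = 2 at k = 0.


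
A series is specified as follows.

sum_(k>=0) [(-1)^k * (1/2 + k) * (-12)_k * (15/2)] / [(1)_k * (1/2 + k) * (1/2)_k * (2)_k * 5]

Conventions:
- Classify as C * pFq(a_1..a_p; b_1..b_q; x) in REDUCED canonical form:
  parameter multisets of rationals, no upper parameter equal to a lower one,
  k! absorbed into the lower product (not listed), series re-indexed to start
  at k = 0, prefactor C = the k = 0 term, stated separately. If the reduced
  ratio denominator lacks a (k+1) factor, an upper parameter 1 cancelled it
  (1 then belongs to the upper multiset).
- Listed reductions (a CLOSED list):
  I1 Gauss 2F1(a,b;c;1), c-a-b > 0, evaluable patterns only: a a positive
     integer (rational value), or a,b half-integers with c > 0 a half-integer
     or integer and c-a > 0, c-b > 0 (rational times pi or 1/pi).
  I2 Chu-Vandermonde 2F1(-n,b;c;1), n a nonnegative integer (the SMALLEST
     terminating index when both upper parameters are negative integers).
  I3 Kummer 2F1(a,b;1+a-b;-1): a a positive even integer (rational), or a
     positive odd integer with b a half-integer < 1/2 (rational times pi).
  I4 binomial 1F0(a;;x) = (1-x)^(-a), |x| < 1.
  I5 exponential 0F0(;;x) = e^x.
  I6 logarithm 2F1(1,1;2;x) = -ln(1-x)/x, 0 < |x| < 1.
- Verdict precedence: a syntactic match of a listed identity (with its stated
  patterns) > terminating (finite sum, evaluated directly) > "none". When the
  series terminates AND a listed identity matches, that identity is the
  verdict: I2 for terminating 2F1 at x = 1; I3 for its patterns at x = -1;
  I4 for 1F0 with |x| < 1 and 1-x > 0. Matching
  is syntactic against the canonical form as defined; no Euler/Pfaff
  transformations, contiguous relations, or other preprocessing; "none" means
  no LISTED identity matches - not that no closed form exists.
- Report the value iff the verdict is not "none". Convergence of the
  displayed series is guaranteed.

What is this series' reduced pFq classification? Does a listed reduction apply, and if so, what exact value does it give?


The tell: from the first term 3/2: the constant factors (C = 3/2) combine into one prefactor.
Adjacent-term ratio: r(k) = (-1) * (k-12) / [(k+1/2) (k+2) (k+1)] - rational in k. x = (-1); t_0 = 3/2; negate the roots.

Canonical form: C = 3/2 times 1F2 with upper {-12}, lower {1/2, 2}, x = -1. Verdict: terminating. (-12)_k vanishes past k = 12, leaving a 13-term sum, computed directly. Sum: 63888358682796417943/1282029028341311250.


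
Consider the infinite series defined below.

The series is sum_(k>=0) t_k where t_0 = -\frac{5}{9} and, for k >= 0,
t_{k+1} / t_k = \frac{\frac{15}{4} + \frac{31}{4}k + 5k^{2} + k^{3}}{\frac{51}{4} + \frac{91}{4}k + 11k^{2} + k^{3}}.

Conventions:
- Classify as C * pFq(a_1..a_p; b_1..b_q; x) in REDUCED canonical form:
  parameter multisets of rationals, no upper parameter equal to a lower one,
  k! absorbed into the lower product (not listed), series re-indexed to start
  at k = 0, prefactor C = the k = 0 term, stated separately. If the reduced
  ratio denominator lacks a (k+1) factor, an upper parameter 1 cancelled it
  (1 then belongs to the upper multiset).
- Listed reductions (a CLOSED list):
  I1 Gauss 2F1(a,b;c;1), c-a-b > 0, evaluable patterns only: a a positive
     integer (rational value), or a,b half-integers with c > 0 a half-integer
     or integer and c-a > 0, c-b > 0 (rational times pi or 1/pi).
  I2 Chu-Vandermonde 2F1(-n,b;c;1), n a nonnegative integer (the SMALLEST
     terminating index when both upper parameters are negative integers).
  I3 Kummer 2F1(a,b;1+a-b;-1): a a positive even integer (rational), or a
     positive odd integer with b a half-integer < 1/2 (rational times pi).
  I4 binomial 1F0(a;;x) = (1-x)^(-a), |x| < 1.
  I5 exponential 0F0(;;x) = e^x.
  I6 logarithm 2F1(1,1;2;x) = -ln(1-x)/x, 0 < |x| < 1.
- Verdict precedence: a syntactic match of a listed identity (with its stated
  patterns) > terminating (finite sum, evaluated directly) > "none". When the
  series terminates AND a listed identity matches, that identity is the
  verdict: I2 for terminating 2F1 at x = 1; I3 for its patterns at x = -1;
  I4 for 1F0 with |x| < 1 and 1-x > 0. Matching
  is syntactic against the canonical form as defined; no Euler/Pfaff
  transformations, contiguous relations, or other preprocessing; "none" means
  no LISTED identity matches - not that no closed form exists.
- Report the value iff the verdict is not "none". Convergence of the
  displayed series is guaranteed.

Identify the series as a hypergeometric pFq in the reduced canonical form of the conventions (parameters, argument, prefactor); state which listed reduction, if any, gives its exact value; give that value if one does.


Prefactor -\frac{5}{9}, argument 1: 2F1 with upper {1, \frac{5}{2}} over lower {\frac{17}{2}}. Verdict: the Gauss summation I1 matches (x = 1: the Gamma ratio telescopes since c-a-b = 5 > 0 and a = 1 in Z>0). Sum: -\frac{5}{6}.

First insight: with t_0 = -\frac{5}{9}, the ratio is unreduced: k + 3/2 divides both sides (C = -5/9, x = 1).
Consecutive-term ratio: r(k) = 1 * (k+1) (k+\frac{5}{2}) / [(k+\frac{17}{2}) (k+1)] - rational in k, leading ratio 1; with t_0 = -\frac{5}{9}, classification follows.


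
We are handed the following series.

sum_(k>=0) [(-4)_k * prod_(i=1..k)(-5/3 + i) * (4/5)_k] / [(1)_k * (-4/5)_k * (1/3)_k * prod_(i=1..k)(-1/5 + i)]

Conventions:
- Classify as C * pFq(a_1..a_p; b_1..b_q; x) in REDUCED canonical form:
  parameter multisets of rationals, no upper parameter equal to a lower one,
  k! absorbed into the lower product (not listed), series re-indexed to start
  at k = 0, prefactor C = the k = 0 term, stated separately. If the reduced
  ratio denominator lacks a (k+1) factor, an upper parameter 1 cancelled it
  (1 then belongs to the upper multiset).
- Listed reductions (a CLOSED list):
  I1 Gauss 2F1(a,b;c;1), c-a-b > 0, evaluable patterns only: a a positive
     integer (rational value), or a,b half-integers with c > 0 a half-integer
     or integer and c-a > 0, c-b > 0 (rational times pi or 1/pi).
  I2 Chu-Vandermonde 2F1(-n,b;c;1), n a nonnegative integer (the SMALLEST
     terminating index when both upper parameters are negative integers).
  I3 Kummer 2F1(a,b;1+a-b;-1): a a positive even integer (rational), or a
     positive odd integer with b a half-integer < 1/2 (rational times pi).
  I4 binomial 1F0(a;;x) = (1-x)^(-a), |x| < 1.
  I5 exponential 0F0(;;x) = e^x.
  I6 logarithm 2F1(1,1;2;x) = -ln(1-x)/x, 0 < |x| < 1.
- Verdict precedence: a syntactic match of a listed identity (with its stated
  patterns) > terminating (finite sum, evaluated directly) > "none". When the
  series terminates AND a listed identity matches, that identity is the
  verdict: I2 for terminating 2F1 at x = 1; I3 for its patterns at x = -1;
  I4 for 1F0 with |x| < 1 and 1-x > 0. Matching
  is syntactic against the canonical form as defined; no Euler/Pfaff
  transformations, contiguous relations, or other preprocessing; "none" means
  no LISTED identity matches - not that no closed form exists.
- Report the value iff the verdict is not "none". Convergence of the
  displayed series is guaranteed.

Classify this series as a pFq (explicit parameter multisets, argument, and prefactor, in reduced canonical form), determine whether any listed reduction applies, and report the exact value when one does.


First insight: t_0 = 1 here, and the running product (prefactor 1) telescopes to a rising factorial.
Adjacent-term ratio: r(k) = 1 * (k-4) (k-2/3) / [(k-4/5) (k+1/3) (k+1)] ; factor over Q: parameters, x = 1, and C = 1.

x = 1 here; the reduced form reads 2F2, upper {-4, -2/3}, lower {-4/5, 1/3}, C = 1. Verdict: terminating - the sum ends at index 4 because -4 is a negative integer; exact evaluation follows. Sum: 2631/616.


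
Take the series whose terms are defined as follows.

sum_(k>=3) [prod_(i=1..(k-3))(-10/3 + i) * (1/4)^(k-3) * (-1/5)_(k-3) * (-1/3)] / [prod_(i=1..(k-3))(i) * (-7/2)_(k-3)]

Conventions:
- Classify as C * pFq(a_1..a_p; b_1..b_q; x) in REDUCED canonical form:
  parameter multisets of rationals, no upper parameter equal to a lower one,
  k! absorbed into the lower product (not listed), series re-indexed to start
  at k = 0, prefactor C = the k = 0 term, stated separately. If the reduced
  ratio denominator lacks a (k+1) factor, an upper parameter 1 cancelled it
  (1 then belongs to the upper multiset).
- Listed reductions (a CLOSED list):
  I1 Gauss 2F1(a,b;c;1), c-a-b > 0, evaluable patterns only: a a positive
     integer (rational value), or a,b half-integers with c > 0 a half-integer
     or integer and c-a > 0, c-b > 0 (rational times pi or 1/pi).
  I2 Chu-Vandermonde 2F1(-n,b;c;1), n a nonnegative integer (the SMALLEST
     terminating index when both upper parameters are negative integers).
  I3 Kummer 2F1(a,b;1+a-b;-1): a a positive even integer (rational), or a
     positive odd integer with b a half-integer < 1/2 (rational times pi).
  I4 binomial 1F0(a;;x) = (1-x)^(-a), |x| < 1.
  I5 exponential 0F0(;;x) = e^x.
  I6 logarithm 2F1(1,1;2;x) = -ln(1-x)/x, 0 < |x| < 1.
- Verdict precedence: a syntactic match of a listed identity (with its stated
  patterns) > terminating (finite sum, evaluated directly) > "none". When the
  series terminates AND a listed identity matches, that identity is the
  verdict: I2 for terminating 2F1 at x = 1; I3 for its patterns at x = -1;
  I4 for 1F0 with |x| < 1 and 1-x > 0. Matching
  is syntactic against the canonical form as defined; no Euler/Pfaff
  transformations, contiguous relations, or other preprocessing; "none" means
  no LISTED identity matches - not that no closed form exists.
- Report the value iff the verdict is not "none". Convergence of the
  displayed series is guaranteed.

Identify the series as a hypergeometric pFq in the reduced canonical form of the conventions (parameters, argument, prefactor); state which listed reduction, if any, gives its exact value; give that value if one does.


Reduced: x = 1/4, 2F1, upper = {-7/3, -1/5}, lower = {-7/2}, C = -1/3. Verdict: none. No listed pattern accepts 2F1(-7/3, -1/5; -7/2; 1/4).

Structural cue: t_0 being -1/3, the running product (C = -1/3) telescopes to a rising factorial.
Consecutive-term ratio: r(k) = (1/4) * (k-7/3) (k-1/5) / [(k-7/2) (k+1)] - poly over poly, x = (1/4) from leading terms; C = -1/3 at k = 0.


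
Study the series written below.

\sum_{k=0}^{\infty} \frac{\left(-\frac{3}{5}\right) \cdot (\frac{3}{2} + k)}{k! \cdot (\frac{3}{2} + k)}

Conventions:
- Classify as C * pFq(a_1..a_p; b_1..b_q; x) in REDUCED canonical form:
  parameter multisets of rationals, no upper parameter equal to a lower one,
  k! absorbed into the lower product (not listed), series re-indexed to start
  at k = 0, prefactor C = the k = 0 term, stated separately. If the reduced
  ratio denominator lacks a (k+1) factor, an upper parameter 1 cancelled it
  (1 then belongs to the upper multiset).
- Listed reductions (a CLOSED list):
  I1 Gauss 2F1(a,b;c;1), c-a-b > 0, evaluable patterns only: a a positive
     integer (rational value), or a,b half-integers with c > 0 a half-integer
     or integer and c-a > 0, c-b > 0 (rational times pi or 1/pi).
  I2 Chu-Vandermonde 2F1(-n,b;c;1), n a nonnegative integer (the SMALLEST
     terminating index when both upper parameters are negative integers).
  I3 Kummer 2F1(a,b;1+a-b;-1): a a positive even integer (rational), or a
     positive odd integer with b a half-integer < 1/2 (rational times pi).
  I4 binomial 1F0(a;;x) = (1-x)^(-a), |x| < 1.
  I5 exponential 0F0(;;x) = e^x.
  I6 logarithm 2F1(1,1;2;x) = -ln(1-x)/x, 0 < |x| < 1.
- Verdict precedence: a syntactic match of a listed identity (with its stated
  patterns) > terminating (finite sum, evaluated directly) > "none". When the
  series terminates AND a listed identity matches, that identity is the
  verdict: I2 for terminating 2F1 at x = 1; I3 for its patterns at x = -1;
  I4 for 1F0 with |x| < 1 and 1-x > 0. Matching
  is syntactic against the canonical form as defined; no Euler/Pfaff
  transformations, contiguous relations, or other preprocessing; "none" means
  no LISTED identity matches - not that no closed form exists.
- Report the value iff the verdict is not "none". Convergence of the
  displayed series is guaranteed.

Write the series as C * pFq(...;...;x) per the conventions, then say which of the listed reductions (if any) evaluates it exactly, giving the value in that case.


The series (x = 1) is 0F0: upper {-}, lower {-}, prefactor -\frac{3}{5}. Verdict at x = 1: exponential (I5) matches (the 0F0 exponential series at x = 1). Its exact value is \left(-\frac{3}{5}\right) \cdot e^{1}.

The tell: t_0 being -\frac{3}{5}, the factor k + 3/2 cancels (top and bottom), leaving C = -3/5.
Step ratio: r(k) = 1 * 1 / [(k+1)] - rational in k, leading ratio 1; with t_0 = -\frac{3}{5}, classification follows.


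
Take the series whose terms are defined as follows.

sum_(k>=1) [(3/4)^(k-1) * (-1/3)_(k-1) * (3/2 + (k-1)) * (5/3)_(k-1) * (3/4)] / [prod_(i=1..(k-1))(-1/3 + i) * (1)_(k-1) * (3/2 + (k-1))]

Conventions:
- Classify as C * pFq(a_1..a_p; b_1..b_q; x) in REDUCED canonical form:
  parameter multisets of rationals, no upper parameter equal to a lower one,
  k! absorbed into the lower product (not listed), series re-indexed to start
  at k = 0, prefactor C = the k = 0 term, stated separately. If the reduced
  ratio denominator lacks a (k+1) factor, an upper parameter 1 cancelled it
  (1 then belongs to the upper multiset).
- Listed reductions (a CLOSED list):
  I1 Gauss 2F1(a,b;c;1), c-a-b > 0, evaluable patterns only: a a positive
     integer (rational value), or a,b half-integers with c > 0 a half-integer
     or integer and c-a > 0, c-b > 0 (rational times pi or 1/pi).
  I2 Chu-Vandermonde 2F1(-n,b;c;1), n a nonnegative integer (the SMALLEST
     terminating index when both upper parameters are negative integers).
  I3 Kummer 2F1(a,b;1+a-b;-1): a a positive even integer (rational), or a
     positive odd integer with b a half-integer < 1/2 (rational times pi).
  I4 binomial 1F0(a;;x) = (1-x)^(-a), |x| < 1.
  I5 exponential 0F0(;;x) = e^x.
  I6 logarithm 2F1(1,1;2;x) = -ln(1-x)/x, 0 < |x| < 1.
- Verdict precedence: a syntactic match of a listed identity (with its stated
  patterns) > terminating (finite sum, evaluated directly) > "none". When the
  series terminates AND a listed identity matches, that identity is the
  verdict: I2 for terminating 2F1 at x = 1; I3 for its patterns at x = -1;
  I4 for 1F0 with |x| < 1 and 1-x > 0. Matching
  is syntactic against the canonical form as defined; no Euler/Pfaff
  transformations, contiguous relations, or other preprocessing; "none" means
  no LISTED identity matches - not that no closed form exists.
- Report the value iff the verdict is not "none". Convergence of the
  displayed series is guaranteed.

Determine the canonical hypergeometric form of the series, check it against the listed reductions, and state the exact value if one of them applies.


Prefactor 3/4, argument 3/4: 2F1 with upper {-1/3, 5/3} over lower {2/3}. Verdict: none. A 2F1 with upper {-1/3, 5/3} fits none of I1-I6 at x = 3/4; the sum runs forever.

Structural cue: x = (3/4) and (1)_k (C = 3/4) is k! itself.
Adjacent-term ratio: r(k) = (3/4) * (k-1/3) (k+5/3) / [(k+2/3) (k+1)] - rational in k. x = (3/4); t_0 = 3/4; negate the roots.


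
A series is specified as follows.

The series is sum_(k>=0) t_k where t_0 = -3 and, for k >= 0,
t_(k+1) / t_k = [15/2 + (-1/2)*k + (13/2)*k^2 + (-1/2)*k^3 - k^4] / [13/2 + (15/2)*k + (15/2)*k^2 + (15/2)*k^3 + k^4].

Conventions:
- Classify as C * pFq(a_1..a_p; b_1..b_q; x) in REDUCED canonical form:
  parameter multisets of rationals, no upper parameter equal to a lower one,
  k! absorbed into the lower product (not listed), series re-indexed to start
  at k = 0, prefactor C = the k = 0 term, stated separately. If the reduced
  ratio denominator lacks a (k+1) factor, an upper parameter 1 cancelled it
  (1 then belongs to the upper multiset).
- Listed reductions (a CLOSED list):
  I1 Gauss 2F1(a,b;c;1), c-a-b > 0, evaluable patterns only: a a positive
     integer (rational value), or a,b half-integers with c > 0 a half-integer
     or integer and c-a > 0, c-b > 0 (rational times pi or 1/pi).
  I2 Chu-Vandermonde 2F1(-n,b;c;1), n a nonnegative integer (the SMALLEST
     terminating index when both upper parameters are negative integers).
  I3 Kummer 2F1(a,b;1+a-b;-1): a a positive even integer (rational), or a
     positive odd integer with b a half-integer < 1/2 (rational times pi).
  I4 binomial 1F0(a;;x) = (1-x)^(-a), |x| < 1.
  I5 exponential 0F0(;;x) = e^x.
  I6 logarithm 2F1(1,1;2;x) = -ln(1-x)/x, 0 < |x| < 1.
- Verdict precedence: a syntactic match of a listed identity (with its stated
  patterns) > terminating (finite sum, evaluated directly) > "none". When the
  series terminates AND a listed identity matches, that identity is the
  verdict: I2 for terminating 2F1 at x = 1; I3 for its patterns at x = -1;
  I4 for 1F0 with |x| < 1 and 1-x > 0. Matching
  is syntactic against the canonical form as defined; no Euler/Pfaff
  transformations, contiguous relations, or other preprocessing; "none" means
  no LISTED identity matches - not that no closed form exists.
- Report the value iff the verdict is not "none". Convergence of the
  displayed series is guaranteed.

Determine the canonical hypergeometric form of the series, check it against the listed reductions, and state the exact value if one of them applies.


At argument -1: a 2F1 with upper {-5/2, 3}, lower {13/2}, scaled by C = -3. Verdict: Kummer's theorem (I3) matches (x = -1; c = 13/2 equals 1+a-b for upper {-5/2, 3}: listed pattern). Hence: (-10395/4096) * pi.

Key observation: t_0 = -3 here, and the ratio is unreduced: k^2 + 1 divides both sides (prefactor -3).
Term ratio: r(k) = (-1) * (k-5/2) (k+3) / [(k+13/2) (k+1)] - rational; roots negated = parameters, x = (-1), C = -3.


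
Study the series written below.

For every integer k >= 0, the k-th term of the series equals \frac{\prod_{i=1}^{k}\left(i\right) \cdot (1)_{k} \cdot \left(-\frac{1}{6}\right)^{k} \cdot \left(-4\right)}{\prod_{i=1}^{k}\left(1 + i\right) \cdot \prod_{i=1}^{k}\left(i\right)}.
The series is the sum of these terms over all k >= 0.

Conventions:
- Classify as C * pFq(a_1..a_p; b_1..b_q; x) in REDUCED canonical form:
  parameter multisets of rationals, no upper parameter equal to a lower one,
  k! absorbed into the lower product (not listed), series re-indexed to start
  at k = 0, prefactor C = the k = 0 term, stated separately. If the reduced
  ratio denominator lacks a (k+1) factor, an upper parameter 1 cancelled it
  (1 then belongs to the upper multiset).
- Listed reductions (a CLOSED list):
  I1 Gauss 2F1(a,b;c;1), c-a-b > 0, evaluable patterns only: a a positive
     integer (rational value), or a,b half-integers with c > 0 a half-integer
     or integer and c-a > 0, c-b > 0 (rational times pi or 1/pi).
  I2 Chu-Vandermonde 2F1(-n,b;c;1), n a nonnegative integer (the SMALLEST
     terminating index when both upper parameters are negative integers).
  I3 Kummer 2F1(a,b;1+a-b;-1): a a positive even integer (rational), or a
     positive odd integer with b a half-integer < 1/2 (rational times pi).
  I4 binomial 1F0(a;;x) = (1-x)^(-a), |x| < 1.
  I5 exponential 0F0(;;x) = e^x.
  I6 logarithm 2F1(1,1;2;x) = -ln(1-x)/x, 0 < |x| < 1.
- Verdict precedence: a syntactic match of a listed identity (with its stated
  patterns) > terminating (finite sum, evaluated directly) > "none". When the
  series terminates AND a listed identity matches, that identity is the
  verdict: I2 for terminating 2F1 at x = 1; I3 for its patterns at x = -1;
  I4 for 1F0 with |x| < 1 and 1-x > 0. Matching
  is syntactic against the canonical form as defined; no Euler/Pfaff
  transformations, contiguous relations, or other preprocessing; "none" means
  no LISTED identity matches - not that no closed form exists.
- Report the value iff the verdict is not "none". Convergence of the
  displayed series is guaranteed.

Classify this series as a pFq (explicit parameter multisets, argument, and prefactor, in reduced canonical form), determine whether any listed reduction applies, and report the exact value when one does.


The series (x = -\frac{1}{6}) is 2F1: upper {1, 1}, lower {2}, prefactor -4. Verdict at x = -\frac{1}{6}: logarithm (I6) matches (the logarithm: parameters (1,1;2), x = -\frac{1}{6}). Hence: \left(-24\right) \cdot \ln\left(\frac{7}{6}\right).

Key observation: x = -\frac{1}{6} and the running product (C = -4) telescopes to a rising factorial.
Term ratio: r(k) = -\frac{1}{6} * (k+1) (k+1) / [(k+2) (k+1)] - rational; roots negated = parameters, x = -\frac{1}{6}, C = -4.


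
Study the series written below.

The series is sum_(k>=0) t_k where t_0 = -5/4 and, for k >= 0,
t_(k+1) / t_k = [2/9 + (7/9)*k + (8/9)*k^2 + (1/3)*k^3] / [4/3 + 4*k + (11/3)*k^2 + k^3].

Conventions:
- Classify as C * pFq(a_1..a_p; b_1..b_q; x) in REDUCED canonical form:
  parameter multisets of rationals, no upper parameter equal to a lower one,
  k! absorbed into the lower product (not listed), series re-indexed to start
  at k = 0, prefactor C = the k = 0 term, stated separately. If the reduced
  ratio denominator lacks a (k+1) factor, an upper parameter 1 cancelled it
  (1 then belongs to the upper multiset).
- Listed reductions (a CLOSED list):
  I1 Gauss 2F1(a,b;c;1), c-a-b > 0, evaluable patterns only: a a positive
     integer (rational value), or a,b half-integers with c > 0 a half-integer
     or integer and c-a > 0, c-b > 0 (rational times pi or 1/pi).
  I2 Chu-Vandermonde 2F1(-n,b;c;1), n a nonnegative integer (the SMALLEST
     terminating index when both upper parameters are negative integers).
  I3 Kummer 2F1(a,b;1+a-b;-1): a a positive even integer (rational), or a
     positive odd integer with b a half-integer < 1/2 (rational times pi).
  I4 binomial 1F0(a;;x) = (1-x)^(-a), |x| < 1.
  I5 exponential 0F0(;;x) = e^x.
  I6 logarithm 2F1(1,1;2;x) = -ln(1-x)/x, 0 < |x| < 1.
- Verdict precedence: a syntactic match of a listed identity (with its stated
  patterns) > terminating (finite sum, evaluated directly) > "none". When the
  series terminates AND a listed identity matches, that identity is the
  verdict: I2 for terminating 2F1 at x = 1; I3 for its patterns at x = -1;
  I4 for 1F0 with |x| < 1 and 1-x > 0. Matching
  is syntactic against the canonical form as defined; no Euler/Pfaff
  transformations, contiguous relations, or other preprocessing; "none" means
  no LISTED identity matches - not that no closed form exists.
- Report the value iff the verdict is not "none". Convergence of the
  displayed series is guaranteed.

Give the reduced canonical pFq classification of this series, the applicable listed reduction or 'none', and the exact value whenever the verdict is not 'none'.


x = 1/3 here; the reduced form reads 2F1, upper {1, 1}, lower {2}, C = -5/4. Verdict: this is the logarithmic series (I6) (the logarithm: parameters (1,1;2), x = 1/3). Exact value: (15/4) * ln(2/3).

Key observation: t_0 = -5/4 here, and factor the ratio over Q (C = -5/4, x = 1/3): negated roots = parameters.
Term ratio: r(k) = (1/3) * (k+1) (k+1) / [(k+2) (k+1)] - rational in k. x = (1/3); t_0 = -5/4; negate the roots.


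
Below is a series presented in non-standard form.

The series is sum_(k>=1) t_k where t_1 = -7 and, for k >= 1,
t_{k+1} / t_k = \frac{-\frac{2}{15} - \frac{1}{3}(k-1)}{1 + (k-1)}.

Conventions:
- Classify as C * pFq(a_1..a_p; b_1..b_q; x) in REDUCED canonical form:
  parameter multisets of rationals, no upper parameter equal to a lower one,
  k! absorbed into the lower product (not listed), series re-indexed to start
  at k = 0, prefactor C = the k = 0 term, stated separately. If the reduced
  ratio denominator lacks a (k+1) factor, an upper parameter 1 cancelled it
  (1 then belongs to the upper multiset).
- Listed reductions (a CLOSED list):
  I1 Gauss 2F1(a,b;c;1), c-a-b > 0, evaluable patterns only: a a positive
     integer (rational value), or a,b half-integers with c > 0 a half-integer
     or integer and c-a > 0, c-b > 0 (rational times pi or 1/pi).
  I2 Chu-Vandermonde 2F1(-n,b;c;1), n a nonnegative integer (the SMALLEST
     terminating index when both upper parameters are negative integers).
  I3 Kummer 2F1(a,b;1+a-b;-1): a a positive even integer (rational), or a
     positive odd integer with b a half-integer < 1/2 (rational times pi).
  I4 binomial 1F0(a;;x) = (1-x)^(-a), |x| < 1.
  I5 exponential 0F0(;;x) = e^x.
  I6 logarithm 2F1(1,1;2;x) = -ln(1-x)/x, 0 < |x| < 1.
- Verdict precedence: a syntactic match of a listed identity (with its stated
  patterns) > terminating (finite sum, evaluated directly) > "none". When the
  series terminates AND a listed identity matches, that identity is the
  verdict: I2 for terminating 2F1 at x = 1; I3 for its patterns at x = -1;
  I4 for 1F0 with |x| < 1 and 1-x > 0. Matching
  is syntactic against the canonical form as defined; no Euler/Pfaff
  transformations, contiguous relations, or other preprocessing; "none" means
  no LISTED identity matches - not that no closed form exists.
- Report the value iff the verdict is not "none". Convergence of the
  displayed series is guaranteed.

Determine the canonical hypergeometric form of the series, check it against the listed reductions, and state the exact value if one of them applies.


Canonical form: C = -7 times 1F0 with upper {\frac{2}{5}}, lower {-}, x = -\frac{1}{3}. Verdict: binomial (I4) matches (the 1F0 binomial series: exponent -2/5, x = -\frac{1}{3}). Exact value: \left(-7\right) \cdot \left(\frac{4}{3}\right)^{-\frac{2}{5}}.

Key step: with t_0 = -7, roots of the ratio polynomials (prefactor -7) are the negated parameters.
Adjacent-term ratio: r(k) = -\frac{1}{3} * (k+\frac{2}{5}) / [(k+1)] - rational in k, leading ratio -\frac{1}{3}; with t_0 = -7, classification follows.


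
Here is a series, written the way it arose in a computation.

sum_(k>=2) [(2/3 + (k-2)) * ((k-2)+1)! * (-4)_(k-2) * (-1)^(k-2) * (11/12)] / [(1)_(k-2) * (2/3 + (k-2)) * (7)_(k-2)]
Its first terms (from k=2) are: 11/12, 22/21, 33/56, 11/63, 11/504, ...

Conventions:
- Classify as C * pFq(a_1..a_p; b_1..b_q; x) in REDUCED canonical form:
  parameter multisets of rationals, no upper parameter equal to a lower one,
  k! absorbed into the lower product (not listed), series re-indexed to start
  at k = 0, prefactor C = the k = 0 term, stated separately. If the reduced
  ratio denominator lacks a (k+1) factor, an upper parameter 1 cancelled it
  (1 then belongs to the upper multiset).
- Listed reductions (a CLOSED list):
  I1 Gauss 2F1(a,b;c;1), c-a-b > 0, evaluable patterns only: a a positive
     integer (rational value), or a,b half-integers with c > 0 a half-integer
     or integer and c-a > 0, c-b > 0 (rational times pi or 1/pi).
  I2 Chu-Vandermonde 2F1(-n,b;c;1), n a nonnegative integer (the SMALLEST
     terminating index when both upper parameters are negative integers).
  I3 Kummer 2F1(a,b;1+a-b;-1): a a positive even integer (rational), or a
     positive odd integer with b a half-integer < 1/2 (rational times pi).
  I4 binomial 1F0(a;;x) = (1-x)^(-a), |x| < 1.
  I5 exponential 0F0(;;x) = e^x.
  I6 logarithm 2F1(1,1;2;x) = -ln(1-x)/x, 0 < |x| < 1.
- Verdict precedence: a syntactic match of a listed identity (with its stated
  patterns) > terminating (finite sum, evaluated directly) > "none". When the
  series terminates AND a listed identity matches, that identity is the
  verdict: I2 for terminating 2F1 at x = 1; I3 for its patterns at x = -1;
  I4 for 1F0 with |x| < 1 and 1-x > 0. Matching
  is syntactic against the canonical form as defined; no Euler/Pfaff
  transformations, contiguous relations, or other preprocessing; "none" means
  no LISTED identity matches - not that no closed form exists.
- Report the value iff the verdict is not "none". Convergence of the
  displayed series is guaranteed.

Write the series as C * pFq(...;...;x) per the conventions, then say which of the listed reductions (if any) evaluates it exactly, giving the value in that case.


First insight: t_0 being 11/12, (1)_k (C = 11/12) is k! itself.
Ratio: r(k) = (-1) * (k-4) (k+2) / [(k+7) (k+1)] - rational in k, leading ratio (-1); with t_0 = 11/12, classification follows.

Canonical form: C = 11/12 times 2F1 with upper {-4, 2}, lower {7}, x = -1. Verdict (x = -1): the Kummer evaluation I3 applies (x = -1; c = 7 equals 1+a-b for upper {-4, 2}: listed pattern). Its exact value is 11/4.


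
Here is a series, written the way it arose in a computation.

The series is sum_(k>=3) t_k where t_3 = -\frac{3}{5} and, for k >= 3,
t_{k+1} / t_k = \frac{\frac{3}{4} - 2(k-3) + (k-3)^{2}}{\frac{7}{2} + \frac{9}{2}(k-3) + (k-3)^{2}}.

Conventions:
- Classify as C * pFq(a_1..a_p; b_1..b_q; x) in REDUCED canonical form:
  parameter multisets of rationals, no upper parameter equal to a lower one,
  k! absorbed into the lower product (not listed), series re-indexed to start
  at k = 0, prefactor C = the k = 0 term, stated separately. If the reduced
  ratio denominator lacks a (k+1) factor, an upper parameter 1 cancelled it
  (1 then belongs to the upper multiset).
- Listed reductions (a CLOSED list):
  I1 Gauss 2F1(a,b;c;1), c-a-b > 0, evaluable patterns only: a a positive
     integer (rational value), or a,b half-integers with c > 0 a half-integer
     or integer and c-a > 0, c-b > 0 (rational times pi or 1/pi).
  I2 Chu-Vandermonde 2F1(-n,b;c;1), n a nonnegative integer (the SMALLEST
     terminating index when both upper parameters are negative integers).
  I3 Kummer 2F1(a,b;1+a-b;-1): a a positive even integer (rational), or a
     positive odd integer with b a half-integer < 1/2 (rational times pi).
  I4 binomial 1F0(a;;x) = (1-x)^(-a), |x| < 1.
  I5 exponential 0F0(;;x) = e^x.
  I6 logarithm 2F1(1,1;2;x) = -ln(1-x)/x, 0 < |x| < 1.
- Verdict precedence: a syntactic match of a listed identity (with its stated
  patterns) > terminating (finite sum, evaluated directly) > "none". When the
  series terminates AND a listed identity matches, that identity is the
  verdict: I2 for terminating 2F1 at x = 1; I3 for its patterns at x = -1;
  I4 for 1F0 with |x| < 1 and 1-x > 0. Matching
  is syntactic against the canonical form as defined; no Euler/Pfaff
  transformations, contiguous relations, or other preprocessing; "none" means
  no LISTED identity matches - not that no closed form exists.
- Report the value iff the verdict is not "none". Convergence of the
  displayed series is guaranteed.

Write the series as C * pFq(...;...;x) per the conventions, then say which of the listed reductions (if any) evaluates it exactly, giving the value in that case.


Canonical form: C = -\frac{3}{5} times 2F1 with upper {-\frac{3}{2}, -\frac{1}{2}}, lower {\frac{7}{2}}, x = 1. Verdict: Gauss (I1, half-integer pattern) fires (x = 1; upper {-\frac{3}{2}, -\frac{1}{2}} half-integers, c = \frac{7}{2} in the evaluable pattern). Value: \left(-\frac{945}{4096}\right) \cdot \pi.

Key observation: with t_0 = -\frac{3}{5}, factor the ratio over Q (C = -3/5): negated roots = parameters.
Consecutive-term ratio: r(k) = 1 * (k-\frac{3}{2}) (k-\frac{1}{2}) / [(k+\frac{7}{2}) (k+1)] - rational; roots negated = parameters, x = 1, C = -\frac{3}{5}.


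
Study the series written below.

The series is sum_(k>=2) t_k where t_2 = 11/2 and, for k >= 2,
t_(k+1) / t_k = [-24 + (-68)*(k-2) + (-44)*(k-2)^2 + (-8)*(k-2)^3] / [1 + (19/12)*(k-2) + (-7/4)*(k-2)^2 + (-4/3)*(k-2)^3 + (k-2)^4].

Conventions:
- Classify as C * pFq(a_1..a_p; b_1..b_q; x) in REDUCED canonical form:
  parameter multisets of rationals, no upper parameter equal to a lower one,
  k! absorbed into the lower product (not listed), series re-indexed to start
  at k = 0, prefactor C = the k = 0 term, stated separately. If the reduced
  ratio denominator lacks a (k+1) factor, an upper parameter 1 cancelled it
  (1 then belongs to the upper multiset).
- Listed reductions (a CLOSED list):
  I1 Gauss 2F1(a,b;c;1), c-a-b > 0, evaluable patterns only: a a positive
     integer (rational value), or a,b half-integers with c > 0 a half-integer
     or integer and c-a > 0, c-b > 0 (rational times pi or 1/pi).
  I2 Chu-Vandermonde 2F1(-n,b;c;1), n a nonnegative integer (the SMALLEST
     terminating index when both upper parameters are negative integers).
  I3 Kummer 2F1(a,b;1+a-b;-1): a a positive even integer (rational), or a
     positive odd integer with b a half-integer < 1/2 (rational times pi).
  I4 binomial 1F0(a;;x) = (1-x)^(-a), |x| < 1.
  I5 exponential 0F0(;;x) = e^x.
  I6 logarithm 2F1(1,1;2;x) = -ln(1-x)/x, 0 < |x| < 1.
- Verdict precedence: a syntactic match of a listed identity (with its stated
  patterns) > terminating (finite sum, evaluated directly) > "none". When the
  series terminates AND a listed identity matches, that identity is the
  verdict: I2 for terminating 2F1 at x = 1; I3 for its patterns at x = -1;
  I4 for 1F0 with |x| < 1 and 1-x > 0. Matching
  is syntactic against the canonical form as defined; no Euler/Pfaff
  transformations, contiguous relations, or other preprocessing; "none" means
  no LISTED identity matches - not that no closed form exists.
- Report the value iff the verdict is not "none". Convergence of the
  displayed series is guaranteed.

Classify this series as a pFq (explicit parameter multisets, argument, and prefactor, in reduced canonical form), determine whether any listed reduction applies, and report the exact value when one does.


With C = 11/2: the canonical form is 2F2(2, 3; -3/2, -4/3; -8). Verdict: none. No listed pattern accepts 2F2(2, 3; -3/2, -4/3; -8).

The tell: t_0 being 11/2, roots of the ratio polynomials (prefactor 11/2) are the negated parameters.
Step ratio: r(k) = (-8) * (k+2) (k+3) / [(k-3/2) (k-4/3) (k+1)] - rational; roots negated = parameters, x = (-8), C = 11/2.


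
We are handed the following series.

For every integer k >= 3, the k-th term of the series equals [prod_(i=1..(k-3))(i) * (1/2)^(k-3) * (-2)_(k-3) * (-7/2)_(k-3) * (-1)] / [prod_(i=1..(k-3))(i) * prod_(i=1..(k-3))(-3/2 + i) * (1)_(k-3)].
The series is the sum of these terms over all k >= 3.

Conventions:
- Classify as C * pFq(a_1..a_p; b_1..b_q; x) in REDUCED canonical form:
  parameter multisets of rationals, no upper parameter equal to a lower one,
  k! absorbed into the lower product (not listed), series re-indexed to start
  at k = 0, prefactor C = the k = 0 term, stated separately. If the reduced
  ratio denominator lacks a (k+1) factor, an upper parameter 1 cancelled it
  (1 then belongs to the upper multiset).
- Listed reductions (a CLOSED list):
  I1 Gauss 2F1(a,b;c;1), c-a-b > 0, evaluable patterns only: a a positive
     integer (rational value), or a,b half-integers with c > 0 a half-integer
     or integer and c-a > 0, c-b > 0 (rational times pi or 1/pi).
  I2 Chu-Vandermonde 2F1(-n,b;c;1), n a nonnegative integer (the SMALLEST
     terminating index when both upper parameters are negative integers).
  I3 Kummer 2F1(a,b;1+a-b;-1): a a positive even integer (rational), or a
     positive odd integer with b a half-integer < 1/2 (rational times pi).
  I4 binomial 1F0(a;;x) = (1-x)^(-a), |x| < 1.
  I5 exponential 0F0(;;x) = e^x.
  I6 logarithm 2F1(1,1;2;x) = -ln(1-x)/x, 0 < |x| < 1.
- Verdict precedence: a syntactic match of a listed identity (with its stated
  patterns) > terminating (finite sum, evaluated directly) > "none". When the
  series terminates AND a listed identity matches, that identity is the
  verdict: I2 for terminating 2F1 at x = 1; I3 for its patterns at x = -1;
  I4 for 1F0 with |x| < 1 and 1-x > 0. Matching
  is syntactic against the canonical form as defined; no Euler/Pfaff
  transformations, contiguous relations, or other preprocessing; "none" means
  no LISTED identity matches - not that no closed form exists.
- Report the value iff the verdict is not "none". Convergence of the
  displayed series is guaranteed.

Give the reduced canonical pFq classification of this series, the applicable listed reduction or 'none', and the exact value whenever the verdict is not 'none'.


Prefactor -1, argument 1/2: 2F1 with upper {-7/2, -2} over lower {-1/2}. Verdict: terminating at k = 2: the factor (-2)_k kills every later term; summing the 3 survivors is exact. Hence: 59/4.

Structural cue: with t_0 = -1, the product of the first k integers (prefactor -1) is k!.
Adjacent-term ratio: r(k) = (1/2) * (k-7/2) (k-2) / [(k-1/2) (k+1)] - poly over poly, x = (1/2) from leading terms; C = -1 at k = 0.


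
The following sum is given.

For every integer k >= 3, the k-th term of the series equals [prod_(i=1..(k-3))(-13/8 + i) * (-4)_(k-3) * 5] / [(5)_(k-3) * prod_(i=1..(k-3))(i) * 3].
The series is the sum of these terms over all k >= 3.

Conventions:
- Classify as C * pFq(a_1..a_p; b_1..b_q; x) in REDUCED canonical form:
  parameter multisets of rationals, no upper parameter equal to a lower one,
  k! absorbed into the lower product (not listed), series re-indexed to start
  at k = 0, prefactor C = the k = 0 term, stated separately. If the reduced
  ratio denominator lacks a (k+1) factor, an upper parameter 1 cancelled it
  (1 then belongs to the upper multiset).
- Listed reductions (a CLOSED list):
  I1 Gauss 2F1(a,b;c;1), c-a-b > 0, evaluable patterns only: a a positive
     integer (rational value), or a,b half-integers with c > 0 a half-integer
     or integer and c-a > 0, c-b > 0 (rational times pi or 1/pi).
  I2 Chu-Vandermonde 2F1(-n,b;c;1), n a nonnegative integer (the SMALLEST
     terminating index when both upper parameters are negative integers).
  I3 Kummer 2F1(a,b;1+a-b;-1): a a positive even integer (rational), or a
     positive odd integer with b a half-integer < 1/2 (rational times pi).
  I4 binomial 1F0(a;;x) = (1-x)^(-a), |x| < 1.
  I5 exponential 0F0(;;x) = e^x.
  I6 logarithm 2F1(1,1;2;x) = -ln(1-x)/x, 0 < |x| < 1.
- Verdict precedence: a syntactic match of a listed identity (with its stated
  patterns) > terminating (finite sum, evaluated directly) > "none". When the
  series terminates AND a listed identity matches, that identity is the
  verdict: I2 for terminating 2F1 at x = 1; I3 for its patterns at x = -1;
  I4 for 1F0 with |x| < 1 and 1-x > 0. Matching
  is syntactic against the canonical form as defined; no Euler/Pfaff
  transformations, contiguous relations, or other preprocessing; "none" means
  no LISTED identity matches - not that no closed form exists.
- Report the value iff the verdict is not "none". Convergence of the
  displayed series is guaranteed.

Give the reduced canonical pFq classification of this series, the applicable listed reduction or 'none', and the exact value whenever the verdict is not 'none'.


At argument 1: a 2F1 with upper {-4, -5/8}, lower {5}, scaled by C = 5/3. Verdict: Chu-Vandermonde (I2) matches (terminating 2F1 at x = 1 with n = 4, b = -5/8, c = 5). Hence: 1115385/458752.

Key observation: t_0 being 5/3, the constant factors (prefactor 5/3) combine into one prefactor.
Consecutive-term ratio: r(k) = 1 * (k-4) (k-5/8) / [(k+5) (k+1)] - rational; roots negated = parameters, x = 1, C = 5/3.
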